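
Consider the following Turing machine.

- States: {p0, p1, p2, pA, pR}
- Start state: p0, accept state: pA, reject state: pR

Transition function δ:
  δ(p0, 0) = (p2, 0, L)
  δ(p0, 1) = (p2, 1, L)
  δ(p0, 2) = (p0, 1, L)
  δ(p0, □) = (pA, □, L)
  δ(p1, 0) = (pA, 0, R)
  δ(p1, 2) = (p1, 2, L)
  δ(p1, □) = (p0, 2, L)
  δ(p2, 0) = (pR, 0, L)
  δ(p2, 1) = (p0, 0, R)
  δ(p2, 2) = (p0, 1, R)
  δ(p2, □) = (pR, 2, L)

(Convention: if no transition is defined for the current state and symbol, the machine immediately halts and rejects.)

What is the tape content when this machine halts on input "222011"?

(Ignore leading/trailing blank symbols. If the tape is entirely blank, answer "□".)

Execution trace:
Initial: [p0]222011
Step 1: δ(p0, 2) = (p0, 1, L) → [p0]□122011
Step 2: δ(p0, □) = (pA, □, L) → [pA]□□122011

The machine reaches the accept state pA and halts.

Final tape (ignoring leading/trailing blanks): 122011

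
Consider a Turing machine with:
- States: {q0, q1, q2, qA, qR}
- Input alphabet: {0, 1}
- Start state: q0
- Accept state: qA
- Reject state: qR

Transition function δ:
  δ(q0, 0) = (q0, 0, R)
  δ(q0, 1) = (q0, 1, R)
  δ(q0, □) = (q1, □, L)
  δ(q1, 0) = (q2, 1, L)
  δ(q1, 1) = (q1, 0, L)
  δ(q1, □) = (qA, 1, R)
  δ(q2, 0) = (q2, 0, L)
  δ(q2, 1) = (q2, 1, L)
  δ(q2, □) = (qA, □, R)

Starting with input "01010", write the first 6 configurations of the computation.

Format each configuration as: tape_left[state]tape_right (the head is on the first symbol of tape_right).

Transitions applied:
Step 1: δ(q0, 0) = (q0, 0, R)
Step 2: δ(q0, 1) = (q0, 1, R)
Step 3: δ(q0, 0) = (q0, 0, R)
Step 4: δ(q0, 1) = (q0, 1, R)
Step 5: δ(q0, 0) = (q0, 0, R)

The first 6 configurations are:
[q0]01010 ⊢ 0[q0]1010 ⊢ 01[q0]010 ⊢ 010[q0]10 ⊢ 0101[q0]0 ⊢ 01010[q0]□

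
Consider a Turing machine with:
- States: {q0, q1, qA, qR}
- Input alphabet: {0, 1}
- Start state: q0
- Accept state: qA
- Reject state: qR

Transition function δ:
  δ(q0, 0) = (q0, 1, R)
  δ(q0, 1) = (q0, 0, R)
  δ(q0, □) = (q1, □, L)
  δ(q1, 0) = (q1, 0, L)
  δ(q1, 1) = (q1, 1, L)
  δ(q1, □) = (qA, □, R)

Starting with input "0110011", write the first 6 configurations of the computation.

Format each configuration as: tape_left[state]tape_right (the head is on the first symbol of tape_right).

Transitions applied:
Step 1: δ(q0, 0) = (q0, 1, R)
Step 2: δ(q0, 1) = (q0, 0, R)
Step 3: δ(q0, 1) = (q0, 0, R)
Step 4: δ(q0, 0) = (q0, 1, R)
Step 5: δ(q0, 0) = (q0, 1, R)

The first 6 configurations are:
[q0]0110011 ⊢ 1[q0]110011 ⊢ 10[q0]10011 ⊢ 100[q0]0011 ⊢ 1001[q0]011 ⊢ 10011[q0]11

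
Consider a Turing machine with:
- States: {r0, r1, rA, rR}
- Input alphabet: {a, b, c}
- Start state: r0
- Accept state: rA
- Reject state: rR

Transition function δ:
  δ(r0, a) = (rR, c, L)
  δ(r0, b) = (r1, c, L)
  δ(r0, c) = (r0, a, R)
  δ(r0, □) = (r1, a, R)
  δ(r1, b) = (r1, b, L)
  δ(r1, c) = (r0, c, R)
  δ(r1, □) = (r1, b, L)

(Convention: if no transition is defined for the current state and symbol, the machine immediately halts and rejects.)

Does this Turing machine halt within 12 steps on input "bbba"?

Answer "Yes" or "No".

Execution trace:
Initial: [r0]bbba
Step 1: δ(r0, b) = (r1, c, L) → [r1]□cbba
Step 2: δ(r1, □) = (r1, b, L) → [r1]□bcbba
Step 3: δ(r1, □) = (r1, b, L) → [r1]□bbcbba
Step 4: δ(r1, □) = (r1, b, L) → [r1]□bbbcbba
Step 5: δ(r1, □) = (r1, b, L) → [r1]□bbbbcbba
Step 6: δ(r1, □) = (r1, b, L) → [r1]□bbbbbcbba
Step 7: δ(r1, □) = (r1, b, L) → [r1]□bbbbbbcbba
Step 8: δ(r1, □) = (r1, b, L) → [r1]□bbbbbbbcbba
Step 9: δ(r1, □) = (r1, b, L) → [r1]□bbbbbbbbcbba
Step 10: δ(r1, □) = (r1, b, L) → [r1]□bbbbbbbbbcbba
Step 11: δ(r1, □) = (r1, b, L) → [r1]□bbbbbbbbbbcbba
Step 12: δ(r1, □) = (r1, b, L) → [r1]□bbbbbbbbbbbcbba

The machine has not reached a halting state after 12 steps.
The machine did not halt within the 12-step bound.

Answer: No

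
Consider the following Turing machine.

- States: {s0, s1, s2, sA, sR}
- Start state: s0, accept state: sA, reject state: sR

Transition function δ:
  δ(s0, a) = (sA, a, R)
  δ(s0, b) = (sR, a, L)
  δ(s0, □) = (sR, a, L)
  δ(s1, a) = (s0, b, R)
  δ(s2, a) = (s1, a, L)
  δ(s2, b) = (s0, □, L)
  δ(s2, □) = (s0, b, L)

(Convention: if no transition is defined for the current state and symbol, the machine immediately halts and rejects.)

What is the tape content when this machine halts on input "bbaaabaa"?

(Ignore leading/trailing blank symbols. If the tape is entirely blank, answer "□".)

Execution trace:
Initial: [s0]bbaaabaa
Step 1: δ(s0, b) = (sR, a, L) → [sR]□abaaabaa

The machine reaches the reject state sR and halts.

Final tape (ignoring leading/trailing blanks): abaaabaa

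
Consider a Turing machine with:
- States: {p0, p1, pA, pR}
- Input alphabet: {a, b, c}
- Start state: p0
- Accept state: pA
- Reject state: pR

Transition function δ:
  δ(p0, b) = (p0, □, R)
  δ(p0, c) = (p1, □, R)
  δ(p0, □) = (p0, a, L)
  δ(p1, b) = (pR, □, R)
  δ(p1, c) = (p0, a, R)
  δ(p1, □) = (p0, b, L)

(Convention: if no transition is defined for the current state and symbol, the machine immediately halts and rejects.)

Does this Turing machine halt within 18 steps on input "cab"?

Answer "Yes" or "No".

Execution trace:
Initial: [p0]cab
Step 1: δ(p0, c) = (p1, □, R) → □[p1]ab

No transition is defined for δ(p1, a). By convention the machine halts and rejects.
The machine halted after 1 step (within the 18-step bound).

Answer: Yes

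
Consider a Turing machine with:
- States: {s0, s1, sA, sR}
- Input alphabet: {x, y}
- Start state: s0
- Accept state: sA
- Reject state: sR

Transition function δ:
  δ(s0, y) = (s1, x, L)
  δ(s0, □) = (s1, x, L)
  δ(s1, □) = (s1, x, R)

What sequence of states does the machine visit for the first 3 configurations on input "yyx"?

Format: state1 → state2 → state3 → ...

Execution trace:
Initial: [s0]yyx
Step 1: δ(s0, y) = (s1, x, L) → [s1]□xyx
Step 2: δ(s1, □) = (s1, x, R) → x[s1]xyx

No transition is defined for δ(s1, x). By convention the machine halts and rejects.

State sequence: s0 → s1 → s1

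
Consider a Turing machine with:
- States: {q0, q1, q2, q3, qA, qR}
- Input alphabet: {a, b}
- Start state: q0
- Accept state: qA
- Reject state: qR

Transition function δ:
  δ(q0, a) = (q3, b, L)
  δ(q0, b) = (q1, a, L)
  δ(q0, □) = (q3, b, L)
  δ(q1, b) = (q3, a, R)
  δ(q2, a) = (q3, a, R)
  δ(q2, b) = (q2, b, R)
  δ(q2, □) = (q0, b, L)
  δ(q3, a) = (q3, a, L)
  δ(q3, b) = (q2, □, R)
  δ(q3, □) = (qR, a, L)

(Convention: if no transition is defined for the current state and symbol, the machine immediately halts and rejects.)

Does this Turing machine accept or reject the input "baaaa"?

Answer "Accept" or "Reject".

Execution trace:
Initial: [q0]baaaa
Step 1: δ(q0, b) = (q1, a, L) → [q1]□aaaaa

No transition is defined for δ(q1, □). By convention the machine halts and rejects.

Answer: Reject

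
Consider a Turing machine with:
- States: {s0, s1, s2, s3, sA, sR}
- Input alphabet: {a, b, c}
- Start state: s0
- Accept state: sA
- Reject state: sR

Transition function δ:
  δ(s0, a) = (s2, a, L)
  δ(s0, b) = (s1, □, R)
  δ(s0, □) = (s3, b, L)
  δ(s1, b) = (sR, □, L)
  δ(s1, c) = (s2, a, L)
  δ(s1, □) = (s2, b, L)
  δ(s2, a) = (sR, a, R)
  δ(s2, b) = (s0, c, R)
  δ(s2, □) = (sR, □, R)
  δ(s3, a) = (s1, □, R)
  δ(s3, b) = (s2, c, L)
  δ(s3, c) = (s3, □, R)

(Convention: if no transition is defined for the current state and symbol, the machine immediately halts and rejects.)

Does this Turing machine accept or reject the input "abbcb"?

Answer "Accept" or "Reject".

Execution trace:
Initial: [s0]abbcb
Step 1: δ(s0, a) = (s2, a, L) → [s2]□abbcb
Step 2: δ(s2, □) = (sR, □, R) → □[sR]abbcb

The machine reaches the reject state sR and halts.

Answer: Reject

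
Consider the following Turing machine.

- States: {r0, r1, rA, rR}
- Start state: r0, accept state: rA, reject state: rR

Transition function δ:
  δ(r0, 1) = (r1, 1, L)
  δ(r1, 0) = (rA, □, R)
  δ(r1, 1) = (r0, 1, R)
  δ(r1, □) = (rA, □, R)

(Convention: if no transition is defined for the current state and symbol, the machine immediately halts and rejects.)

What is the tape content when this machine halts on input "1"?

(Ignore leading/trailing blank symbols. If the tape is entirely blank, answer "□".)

Execution trace:
Initial: [r0]1
Step 1: δ(r0, 1) = (r1, 1, L) → [r1]□1
Step 2: δ(r1, □) = (rA, □, R) → □[rA]1

The machine reaches the accept state rA and halts.

Final tape (ignoring leading/trailing blanks): 1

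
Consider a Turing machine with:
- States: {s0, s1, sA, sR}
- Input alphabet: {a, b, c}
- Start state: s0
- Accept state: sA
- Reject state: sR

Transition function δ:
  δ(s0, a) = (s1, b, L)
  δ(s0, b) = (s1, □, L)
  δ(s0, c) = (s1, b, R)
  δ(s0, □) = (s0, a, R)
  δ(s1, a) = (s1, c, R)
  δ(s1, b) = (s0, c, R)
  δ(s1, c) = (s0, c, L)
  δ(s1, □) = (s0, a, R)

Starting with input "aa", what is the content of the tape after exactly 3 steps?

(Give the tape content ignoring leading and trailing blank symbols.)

Execution trace:
Initial: [s0]aa
Step 1: δ(s0, a) = (s1, b, L) → [s1]□ba
Step 2: δ(s1, □) = (s0, a, R) → a[s0]ba
Step 3: δ(s0, b) = (s1, □, L) → [s1]a□a

After 3 steps, the tape (ignoring leading/trailing blanks) is: a□a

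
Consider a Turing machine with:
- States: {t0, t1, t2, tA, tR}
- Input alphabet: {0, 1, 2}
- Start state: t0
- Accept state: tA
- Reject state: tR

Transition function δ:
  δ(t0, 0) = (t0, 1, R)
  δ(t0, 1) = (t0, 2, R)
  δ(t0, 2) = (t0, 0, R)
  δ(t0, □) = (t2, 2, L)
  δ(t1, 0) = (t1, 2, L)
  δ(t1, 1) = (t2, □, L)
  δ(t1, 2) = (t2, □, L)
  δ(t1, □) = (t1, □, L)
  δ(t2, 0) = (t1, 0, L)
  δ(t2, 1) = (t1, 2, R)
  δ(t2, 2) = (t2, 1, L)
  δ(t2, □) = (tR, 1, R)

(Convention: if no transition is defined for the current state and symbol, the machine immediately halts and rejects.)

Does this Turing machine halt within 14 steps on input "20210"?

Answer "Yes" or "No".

Execution trace:
Initial: [t0]20210
Step 1: δ(t0, 2) = (t0, 0, R) → 0[t0]0210
Step 2: δ(t0, 0) = (t0, 1, R) → 01[t0]210
Step 3: δ(t0, 2) = (t0, 0, R) → 010[t0]10
Step 4: δ(t0, 1) = (t0, 2, R) → 0102[t0]0
Step 5: δ(t0, 0) = (t0, 1, R) → 01021[t0]□
Step 6: δ(t0, □) = (t2, 2, L) → 0102[t2]12
Step 7: δ(t2, 1) = (t1, 2, R) → 01022[t1]2
Step 8: δ(t1, 2) = (t2, □, L) → 0102[t2]2□
Step 9: δ(t2, 2) = (t2, 1, L) → 010[t2]21□
Step 10: δ(t2, 2) = (t2, 1, L) → 01[t2]011□
Step 11: δ(t2, 0) = (t1, 0, L) → 0[t1]1011□
Step 12: δ(t1, 1) = (t2, □, L) → [t2]0□011□
Step 13: δ(t2, 0) = (t1, 0, L) → [t1]□0□011□
Step 14: δ(t1, □) = (t1, □, L) → [t1]□□0□011□

The machine has not reached a halting state after 14 steps.
The machine did not halt within the 14-step bound.

Answer: No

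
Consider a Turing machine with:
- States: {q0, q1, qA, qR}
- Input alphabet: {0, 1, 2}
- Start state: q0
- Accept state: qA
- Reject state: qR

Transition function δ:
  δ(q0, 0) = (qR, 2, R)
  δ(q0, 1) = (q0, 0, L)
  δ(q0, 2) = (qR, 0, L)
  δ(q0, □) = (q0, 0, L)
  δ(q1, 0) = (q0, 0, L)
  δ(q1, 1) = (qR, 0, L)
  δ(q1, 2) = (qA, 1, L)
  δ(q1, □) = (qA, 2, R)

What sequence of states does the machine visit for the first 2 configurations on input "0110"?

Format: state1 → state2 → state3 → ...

Execution trace:
Initial: [q0]0110
Step 1: δ(q0, 0) = (qR, 2, R) → 2[qR]110

The machine reaches the reject state qR and halts.

State sequence: q0 → qR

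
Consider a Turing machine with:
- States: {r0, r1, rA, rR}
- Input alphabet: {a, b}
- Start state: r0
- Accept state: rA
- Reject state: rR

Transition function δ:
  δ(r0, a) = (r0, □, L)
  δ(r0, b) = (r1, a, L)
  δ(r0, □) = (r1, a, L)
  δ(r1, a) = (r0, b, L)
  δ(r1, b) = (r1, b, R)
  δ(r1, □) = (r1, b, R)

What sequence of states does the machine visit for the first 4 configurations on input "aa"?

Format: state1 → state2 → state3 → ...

Execution trace:
Initial: [r0]aa
Step 1: δ(r0, a) = (r0, □, L) → [r0]□□a
Step 2: δ(r0, □) = (r1, a, L) → [r1]□a□a
Step 3: δ(r1, □) = (r1, b, R) → b[r1]a□a

State sequence: r0 → r0 → r1 → r1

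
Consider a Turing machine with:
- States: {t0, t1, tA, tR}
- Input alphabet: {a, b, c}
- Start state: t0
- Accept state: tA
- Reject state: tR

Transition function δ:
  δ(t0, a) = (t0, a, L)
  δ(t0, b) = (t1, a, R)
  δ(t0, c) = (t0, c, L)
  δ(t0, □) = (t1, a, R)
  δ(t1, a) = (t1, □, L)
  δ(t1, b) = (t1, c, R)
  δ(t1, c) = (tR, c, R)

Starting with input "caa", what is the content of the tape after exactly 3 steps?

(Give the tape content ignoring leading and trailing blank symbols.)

Execution trace:
Initial: [t0]caa
Step 1: δ(t0, c) = (t0, c, L) → [t0]□caa
Step 2: δ(t0, □) = (t1, a, R) → a[t1]caa
Step 3: δ(t1, c) = (tR, c, R) → ac[tR]aa

The machine reaches the reject state tR and halts.

After 3 steps, the tape (ignoring leading/trailing blanks) is: acaa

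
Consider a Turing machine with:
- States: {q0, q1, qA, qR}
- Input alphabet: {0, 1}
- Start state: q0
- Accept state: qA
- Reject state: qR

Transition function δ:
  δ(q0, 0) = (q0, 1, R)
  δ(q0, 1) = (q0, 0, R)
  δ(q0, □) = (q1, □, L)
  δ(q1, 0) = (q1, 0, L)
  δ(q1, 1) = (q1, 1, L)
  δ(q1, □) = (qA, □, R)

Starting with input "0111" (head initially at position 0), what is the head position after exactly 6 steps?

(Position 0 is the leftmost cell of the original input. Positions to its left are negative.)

Execution trace (head position shown):
Step 0: [q0]0111  (head at position 0)
Step 1: move right → 1[q0]111  (head at position 1)
Step 2: move right → 10[q0]11  (head at position 2)
Step 3: move right → 100[q0]1  (head at position 3)
Step 4: move right → 1000[q0]□  (head at position 4)
Step 5: move left → 100[q1]0□  (head at position 3)
Step 6: move left → 10[q1]00□  (head at position 2)

After 6 steps, the head is at position 2.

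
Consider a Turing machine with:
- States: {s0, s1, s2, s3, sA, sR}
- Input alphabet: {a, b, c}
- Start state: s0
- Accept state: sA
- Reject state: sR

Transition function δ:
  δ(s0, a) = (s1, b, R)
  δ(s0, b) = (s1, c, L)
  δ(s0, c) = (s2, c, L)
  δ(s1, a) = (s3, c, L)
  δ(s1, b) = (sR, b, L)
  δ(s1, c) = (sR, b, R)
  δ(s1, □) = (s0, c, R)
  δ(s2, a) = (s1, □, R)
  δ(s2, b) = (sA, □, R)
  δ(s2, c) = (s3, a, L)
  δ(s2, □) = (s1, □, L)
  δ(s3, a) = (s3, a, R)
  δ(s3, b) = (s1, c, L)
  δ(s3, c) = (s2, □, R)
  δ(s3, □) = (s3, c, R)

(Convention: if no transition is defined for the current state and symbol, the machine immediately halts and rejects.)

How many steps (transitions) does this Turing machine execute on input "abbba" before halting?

Execution trace:
Initial: [s0]abbba
Step 1: δ(s0, a) = (s1, b, R) → b[s1]bbba
Step 2: δ(s1, b) = (sR, b, L) → [sR]bbbba

The machine reaches the reject state sR and halts.

The machine executed 2 steps before halting.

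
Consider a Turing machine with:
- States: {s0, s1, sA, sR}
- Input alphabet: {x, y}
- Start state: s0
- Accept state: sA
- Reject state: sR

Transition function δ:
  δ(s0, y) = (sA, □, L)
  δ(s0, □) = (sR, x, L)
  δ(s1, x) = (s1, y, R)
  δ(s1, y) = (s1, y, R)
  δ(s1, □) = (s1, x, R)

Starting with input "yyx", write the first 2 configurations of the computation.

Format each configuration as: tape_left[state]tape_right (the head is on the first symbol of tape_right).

Transitions applied:
Step 1: δ(s0, y) = (sA, □, L)

The first 2 configurations are:
[s0]yyx ⊢ [sA]□□yx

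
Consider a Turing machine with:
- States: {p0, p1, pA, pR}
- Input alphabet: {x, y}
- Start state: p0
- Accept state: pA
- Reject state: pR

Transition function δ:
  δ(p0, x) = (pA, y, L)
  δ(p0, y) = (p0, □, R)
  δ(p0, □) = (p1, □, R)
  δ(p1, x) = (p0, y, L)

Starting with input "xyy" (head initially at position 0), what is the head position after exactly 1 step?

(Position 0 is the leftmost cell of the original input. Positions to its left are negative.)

Execution trace (head position shown):
Step 0: [p0]xyy  (head at position 0)
Step 1: move left → [pA]□yyy  (head at position -1)

After 1 step, the head is at position -1.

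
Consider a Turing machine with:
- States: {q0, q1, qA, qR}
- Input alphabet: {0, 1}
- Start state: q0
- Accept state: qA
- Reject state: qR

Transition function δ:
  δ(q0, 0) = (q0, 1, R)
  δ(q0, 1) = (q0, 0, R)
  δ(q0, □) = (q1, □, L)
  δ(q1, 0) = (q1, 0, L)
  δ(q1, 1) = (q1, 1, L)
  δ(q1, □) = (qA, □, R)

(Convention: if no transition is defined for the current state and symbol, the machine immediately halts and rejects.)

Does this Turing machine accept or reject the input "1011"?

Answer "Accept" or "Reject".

Execution trace:
Initial: [q0]1011
Step 1: δ(q0, 1) = (q0, 0, R) → 0[q0]011
Step 2: δ(q0, 0) = (q0, 1, R) → 01[q0]11
Step 3: δ(q0, 1) = (q0, 0, R) → 010[q0]1
Step 4: δ(q0, 1) = (q0, 0, R) → 0100[q0]□
Step 5: δ(q0, □) = (q1, □, L) → 010[q1]0□
Step 6: δ(q1, 0) = (q1, 0, L) → 01[q1]00□
Step 7: δ(q1, 0) = (q1, 0, L) → 0[q1]100□
Step 8: δ(q1, 1) = (q1, 1, L) → [q1]0100□
Step 9: δ(q1, 0) = (q1, 0, L) → [q1]□0100□
Step 10: δ(q1, □) = (qA, □, R) → □[qA]0100□

The machine reaches the accept state qA and halts.

Answer: Accept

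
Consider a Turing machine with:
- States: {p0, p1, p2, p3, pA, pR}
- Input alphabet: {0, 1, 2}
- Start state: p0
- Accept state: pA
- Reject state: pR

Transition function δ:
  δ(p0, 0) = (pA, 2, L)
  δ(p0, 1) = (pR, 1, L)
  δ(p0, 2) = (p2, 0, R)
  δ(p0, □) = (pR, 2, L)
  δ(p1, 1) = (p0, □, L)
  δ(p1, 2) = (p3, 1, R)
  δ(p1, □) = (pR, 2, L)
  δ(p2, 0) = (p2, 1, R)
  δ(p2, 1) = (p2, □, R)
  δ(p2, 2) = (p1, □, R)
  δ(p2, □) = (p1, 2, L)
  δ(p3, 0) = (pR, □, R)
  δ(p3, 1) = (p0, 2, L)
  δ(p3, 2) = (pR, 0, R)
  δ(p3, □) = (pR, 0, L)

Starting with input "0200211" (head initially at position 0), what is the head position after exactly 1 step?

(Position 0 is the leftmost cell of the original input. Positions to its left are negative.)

Execution trace (head position shown):
Step 0: [p0]0200211  (head at position 0)
Step 1: move left → [pA]□2200211  (head at position -1)

After 1 step, the head is at position -1.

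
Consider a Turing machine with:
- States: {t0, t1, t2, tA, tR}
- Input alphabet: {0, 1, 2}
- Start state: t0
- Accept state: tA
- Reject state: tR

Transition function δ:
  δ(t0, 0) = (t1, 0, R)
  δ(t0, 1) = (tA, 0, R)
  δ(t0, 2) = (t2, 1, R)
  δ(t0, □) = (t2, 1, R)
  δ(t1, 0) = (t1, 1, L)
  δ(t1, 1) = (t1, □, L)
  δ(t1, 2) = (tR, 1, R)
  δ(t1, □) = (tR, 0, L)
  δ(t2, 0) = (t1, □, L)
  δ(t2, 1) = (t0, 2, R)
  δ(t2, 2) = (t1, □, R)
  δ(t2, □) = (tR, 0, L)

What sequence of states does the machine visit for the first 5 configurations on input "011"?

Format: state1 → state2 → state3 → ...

Execution trace:
Initial: [t0]011
Step 1: δ(t0, 0) = (t1, 0, R) → 0[t1]11
Step 2: δ(t1, 1) = (t1, □, L) → [t1]0□1
Step 3: δ(t1, 0) = (t1, 1, L) → [t1]□1□1
Step 4: δ(t1, □) = (tR, 0, L) → [tR]□01□1

The machine reaches the reject state tR and halts.

State sequence: t0 → t1 → t1 → t1 → tR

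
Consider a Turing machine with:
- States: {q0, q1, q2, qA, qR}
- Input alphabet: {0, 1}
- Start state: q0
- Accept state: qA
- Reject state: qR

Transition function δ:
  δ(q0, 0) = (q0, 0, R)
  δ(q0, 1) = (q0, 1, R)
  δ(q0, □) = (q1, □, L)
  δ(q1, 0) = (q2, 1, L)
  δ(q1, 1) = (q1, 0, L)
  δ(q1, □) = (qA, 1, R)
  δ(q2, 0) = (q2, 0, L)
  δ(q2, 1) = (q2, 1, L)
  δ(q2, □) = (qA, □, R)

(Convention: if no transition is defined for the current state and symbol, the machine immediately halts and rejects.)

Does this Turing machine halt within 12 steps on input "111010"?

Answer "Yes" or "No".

Execution trace:
Initial: [q0]111010
Step 1: δ(q0, 1) = (q0, 1, R) → 1[q0]11010
Step 2: δ(q0, 1) = (q0, 1, R) → 11[q0]1010
Step 3: δ(q0, 1) = (q0, 1, R) → 111[q0]010
Step 4: δ(q0, 0) = (q0, 0, R) → 1110[q0]10
Step 5: δ(q0, 1) = (q0, 1, R) → 11101[q0]0
Step 6: δ(q0, 0) = (q0, 0, R) → 111010[q0]□
Step 7: δ(q0, □) = (q1, □, L) → 11101[q1]0□
Step 8: δ(q1, 0) = (q2, 1, L) → 1110[q2]11□
Step 9: δ(q2, 1) = (q2, 1, L) → 111[q2]011□
Step 10: δ(q2, 0) = (q2, 0, L) → 11[q2]1011□
Step 11: δ(q2, 1) = (q2, 1, L) → 1[q2]11011□
Step 12: δ(q2, 1) = (q2, 1, L) → [q2]111011□

The machine has not reached a halting state after 12 steps.
The machine did not halt within the 12-step bound.

Answer: No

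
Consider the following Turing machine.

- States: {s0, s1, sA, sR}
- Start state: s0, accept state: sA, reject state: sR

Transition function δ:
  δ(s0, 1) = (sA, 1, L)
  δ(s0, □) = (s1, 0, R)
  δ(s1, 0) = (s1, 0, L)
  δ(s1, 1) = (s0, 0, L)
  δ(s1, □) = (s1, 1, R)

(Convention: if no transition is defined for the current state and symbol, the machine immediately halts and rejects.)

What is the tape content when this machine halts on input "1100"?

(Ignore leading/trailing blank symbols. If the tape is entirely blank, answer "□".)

Execution trace:
Initial: [s0]1100
Step 1: δ(s0, 1) = (sA, 1, L) → [sA]□1100

The machine reaches the accept state sA and halts.

Final tape (ignoring leading/trailing blanks): 1100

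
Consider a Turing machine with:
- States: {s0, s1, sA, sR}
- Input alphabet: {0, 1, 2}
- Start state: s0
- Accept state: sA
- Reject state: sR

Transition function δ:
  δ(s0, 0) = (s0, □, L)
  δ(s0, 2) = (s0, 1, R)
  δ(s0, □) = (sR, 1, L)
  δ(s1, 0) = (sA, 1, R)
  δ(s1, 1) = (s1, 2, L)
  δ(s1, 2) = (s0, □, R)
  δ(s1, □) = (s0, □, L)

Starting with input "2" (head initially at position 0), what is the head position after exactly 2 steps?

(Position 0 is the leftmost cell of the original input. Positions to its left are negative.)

Execution trace (head position shown):
Step 0: [s0]2  (head at position 0)
Step 1: move right → 1[s0]□  (head at position 1)
Step 2: move left → [sR]11  (head at position 0)

After 2 steps, the head is at position 0.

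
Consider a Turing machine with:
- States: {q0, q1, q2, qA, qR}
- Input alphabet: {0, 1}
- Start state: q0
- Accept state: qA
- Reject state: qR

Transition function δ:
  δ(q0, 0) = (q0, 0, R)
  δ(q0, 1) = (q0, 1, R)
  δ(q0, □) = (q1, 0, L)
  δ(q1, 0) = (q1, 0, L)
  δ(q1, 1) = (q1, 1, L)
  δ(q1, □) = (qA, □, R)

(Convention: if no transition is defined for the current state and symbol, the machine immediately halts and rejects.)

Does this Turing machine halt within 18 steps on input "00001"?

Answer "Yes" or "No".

Execution trace:
Initial: [q0]00001
Step 1: δ(q0, 0) = (q0, 0, R) → 0[q0]0001
Step 2: δ(q0, 0) = (q0, 0, R) → 00[q0]001
Step 3: δ(q0, 0) = (q0, 0, R) → 000[q0]01
Step 4: δ(q0, 0) = (q0, 0, R) → 0000[q0]1
Step 5: δ(q0, 1) = (q0, 1, R) → 00001[q0]□
Step 6: δ(q0, □) = (q1, 0, L) → 0000[q1]10
Step 7: δ(q1, 1) = (q1, 1, L) → 000[q1]010
Step 8: δ(q1, 0) = (q1, 0, L) → 00[q1]0010
Step 9: δ(q1, 0) = (q1, 0, L) → 0[q1]00010
Step 10: δ(q1, 0) = (q1, 0, L) → [q1]000010
Step 11: δ(q1, 0) = (q1, 0, L) → [q1]□000010
Step 12: δ(q1, □) = (qA, □, R) → □[qA]000010

The machine reaches the accept state qA and halts.
The machine halted after 12 steps (within the 18-step bound).

Answer: Yes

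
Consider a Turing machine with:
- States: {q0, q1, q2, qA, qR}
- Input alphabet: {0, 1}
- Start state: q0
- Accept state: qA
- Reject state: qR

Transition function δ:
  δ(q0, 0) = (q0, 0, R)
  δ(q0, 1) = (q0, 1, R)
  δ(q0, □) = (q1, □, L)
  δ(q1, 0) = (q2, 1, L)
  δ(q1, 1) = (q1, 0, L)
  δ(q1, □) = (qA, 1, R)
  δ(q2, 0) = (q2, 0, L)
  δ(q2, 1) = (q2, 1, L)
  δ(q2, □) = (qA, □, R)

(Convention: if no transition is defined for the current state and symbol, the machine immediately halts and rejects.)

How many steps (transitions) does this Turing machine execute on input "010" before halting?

Execution trace:
Initial: [q0]010
Step 1: δ(q0, 0) = (q0, 0, R) → 0[q0]10
Step 2: δ(q0, 1) = (q0, 1, R) → 01[q0]0
Step 3: δ(q0, 0) = (q0, 0, R) → 010[q0]□
Step 4: δ(q0, □) = (q1, □, L) → 01[q1]0□
Step 5: δ(q1, 0) = (q2, 1, L) → 0[q2]11□
Step 6: δ(q2, 1) = (q2, 1, L) → [q2]011□
Step 7: δ(q2, 0) = (q2, 0, L) → [q2]□011□
Step 8: δ(q2, □) = (qA, □, R) → □[qA]011□

The machine reaches the accept state qA and halts.

The machine executed 8 steps before halting.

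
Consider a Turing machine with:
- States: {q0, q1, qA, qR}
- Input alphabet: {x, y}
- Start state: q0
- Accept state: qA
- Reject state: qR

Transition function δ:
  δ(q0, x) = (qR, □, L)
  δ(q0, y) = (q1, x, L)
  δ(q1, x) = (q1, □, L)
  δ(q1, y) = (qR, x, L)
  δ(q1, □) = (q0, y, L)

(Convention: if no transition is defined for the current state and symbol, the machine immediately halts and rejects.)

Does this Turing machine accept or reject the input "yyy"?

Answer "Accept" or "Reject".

Execution trace:
Initial: [q0]yyy
Step 1: δ(q0, y) = (q1, x, L) → [q1]□xyy
Step 2: δ(q1, □) = (q0, y, L) → [q0]□yxyy

No transition is defined for δ(q0, □). By convention the machine halts and rejects.

Answer: Reject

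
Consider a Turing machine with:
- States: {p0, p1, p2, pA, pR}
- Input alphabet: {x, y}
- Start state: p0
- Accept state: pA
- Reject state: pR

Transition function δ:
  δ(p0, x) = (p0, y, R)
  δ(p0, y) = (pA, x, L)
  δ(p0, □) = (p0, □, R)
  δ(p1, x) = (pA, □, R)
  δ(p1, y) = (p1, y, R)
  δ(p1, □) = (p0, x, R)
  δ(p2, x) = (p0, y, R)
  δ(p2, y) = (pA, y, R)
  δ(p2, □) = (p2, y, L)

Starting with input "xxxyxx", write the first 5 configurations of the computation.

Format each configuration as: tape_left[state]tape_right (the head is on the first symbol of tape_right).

Transitions applied:
Step 1: δ(p0, x) = (p0, y, R)
Step 2: δ(p0, x) = (p0, y, R)
Step 3: δ(p0, x) = (p0, y, R)
Step 4: δ(p0, y) = (pA, x, L)

The first 5 configurations are:
[p0]xxxyxx ⊢ y[p0]xxyxx ⊢ yy[p0]xyxx ⊢ yyy[p0]yxx ⊢ yy[pA]yxxx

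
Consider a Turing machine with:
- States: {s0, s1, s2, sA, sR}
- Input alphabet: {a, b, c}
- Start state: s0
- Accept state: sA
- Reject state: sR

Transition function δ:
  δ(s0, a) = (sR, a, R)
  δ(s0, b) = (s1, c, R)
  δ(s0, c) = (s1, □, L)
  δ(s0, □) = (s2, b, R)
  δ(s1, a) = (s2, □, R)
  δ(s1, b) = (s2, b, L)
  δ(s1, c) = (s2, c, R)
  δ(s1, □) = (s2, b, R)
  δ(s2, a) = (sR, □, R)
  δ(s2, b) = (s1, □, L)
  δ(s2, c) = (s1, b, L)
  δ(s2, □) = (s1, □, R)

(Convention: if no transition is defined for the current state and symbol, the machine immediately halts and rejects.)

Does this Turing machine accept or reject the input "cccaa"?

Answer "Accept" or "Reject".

Execution trace:
Initial: [s0]cccaa
Step 1: δ(s0, c) = (s1, □, L) → [s1]□□ccaa
Step 2: δ(s1, □) = (s2, b, R) → b[s2]□ccaa
Step 3: δ(s2, □) = (s1, □, R) → b□[s1]ccaa
Step 4: δ(s1, c) = (s2, c, R) → b□c[s2]caa
Step 5: δ(s2, c) = (s1, b, L) → b□[s1]cbaa
Step 6: δ(s1, c) = (s2, c, R) → b□c[s2]baa
Step 7: δ(s2, b) = (s1, □, L) → b□[s1]c□aa
Step 8: δ(s1, c) = (s2, c, R) → b□c[s2]□aa
Step 9: δ(s2, □) = (s1, □, R) → b□c□[s1]aa
Step 10: δ(s1, a) = (s2, □, R) → b□c□□[s2]a
Step 11: δ(s2, a) = (sR, □, R) → b□c□□□[sR]□

The machine reaches the reject state sR and halts.

Answer: Reject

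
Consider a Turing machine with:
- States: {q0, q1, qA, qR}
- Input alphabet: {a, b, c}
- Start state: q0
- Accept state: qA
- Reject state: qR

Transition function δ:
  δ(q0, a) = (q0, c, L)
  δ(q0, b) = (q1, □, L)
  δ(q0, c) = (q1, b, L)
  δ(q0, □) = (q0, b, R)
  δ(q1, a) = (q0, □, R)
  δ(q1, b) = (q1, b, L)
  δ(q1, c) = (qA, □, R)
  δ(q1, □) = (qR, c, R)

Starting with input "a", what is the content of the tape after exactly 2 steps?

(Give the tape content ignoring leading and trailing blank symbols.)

Execution trace:
Initial: [q0]a
Step 1: δ(q0, a) = (q0, c, L) → [q0]□c
Step 2: δ(q0, □) = (q0, b, R) → b[q0]c

After 2 steps, the tape (ignoring leading/trailing blanks) is: bc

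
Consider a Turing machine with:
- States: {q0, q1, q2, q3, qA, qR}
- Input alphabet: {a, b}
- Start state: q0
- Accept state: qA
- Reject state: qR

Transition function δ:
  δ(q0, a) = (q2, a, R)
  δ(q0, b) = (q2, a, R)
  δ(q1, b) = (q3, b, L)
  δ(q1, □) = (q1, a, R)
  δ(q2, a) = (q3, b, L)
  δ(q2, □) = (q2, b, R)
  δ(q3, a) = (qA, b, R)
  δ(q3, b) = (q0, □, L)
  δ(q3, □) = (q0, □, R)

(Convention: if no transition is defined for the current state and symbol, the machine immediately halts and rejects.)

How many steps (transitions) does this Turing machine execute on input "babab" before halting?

Execution trace:
Initial: [q0]babab
Step 1: δ(q0, b) = (q2, a, R) → a[q2]abab
Step 2: δ(q2, a) = (q3, b, L) → [q3]abbab
Step 3: δ(q3, a) = (qA, b, R) → b[qA]bbab

The machine reaches the accept state qA and halts.

The machine executed 3 steps before halting.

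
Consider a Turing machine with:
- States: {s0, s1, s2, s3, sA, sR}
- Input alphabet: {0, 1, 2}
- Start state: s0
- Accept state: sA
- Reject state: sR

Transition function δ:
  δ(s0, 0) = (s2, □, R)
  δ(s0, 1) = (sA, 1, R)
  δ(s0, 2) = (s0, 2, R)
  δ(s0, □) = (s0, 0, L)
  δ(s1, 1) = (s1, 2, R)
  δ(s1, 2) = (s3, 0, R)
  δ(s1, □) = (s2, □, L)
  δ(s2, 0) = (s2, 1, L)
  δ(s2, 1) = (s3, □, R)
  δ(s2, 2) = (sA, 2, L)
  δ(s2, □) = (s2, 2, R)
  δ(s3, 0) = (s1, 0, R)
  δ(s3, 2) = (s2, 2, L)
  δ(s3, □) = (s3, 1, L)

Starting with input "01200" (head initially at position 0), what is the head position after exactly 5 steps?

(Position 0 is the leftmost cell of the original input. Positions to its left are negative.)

Execution trace (head position shown):
Step 0: [s0]01200  (head at position 0)
Step 1: move right → □[s2]1200  (head at position 1)
Step 2: move right → □□[s3]200  (head at position 2)
Step 3: move left → □[s2]□200  (head at position 1)
Step 4: move right → □2[s2]200  (head at position 2)
Step 5: move left → □[sA]2200  (head at position 1)

After 5 steps, the head is at position 1.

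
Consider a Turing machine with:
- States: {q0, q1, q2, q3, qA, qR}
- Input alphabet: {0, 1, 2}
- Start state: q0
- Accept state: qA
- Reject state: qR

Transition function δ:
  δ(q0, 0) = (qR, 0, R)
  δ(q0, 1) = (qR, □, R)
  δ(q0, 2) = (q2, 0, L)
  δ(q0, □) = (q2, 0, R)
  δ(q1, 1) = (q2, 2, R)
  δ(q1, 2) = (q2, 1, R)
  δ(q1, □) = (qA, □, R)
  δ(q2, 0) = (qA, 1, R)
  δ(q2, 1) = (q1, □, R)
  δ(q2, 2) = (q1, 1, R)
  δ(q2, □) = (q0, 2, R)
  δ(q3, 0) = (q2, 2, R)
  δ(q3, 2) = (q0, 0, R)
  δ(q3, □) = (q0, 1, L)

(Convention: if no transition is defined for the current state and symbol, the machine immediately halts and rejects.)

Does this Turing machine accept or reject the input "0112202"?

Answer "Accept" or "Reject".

Execution trace:
Initial: [q0]0112202
Step 1: δ(q0, 0) = (qR, 0, R) → 0[qR]112202

The machine reaches the reject state qR and halts.

Answer: Reject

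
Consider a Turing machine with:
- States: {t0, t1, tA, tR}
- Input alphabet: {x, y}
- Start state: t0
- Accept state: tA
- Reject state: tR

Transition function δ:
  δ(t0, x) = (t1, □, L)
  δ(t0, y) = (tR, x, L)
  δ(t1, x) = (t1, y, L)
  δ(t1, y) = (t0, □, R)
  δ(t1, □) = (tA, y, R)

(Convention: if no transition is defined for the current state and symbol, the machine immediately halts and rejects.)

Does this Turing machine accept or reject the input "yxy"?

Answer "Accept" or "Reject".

Execution trace:
Initial: [t0]yxy
Step 1: δ(t0, y) = (tR, x, L) → [tR]□xxy

The machine reaches the reject state tR and halts.

Answer: Reject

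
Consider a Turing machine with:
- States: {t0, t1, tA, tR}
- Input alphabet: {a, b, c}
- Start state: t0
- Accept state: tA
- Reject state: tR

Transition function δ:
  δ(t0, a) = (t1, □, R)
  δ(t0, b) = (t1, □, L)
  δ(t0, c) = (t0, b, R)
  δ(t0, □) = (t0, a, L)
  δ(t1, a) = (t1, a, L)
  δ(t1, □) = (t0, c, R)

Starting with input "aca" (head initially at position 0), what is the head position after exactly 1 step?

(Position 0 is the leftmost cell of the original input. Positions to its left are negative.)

Execution trace (head position shown):
Step 0: [t0]aca  (head at position 0)
Step 1: move right → □[t1]ca  (head at position 1)

After 1 step, the head is at position 1.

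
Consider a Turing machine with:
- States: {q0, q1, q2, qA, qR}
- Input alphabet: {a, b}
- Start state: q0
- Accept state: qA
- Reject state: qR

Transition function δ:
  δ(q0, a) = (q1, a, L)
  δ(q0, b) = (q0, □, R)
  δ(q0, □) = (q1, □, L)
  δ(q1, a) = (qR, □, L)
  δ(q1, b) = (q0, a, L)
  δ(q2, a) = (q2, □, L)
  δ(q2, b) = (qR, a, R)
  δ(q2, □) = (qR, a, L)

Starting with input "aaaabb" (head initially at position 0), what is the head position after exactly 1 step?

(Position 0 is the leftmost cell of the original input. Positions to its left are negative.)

Execution trace (head position shown):
Step 0: [q0]aaaabb  (head at position 0)
Step 1: move left → [q1]□aaaabb  (head at position -1)

After 1 step, the head is at position -1.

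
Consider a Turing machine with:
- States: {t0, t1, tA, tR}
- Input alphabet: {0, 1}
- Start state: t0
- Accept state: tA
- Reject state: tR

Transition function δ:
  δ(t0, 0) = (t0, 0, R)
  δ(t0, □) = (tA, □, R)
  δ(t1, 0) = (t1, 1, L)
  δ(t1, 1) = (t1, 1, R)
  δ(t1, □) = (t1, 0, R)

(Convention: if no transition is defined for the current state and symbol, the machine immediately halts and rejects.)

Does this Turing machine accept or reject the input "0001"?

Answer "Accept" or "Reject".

Execution trace:
Initial: [t0]0001
Step 1: δ(t0, 0) = (t0, 0, R) → 0[t0]001
Step 2: δ(t0, 0) = (t0, 0, R) → 00[t0]01
Step 3: δ(t0, 0) = (t0, 0, R) → 000[t0]1

No transition is defined for δ(t0, 1). By convention the machine halts and rejects.

Answer: Reject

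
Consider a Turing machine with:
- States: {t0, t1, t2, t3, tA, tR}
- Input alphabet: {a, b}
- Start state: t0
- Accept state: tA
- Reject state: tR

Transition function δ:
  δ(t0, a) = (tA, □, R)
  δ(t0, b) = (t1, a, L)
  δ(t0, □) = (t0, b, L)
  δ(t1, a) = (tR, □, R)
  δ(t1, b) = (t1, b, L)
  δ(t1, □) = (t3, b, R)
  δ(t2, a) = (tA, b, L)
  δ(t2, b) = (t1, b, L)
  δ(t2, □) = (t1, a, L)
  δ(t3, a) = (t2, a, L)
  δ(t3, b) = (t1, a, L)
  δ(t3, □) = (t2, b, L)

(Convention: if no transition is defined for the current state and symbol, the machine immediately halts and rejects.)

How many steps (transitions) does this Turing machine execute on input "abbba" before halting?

Execution trace:
Initial: [t0]abbba
Step 1: δ(t0, a) = (tA, □, R) → □[tA]bbba

The machine reaches the accept state tA and halts.

The machine executed 1 step before halting.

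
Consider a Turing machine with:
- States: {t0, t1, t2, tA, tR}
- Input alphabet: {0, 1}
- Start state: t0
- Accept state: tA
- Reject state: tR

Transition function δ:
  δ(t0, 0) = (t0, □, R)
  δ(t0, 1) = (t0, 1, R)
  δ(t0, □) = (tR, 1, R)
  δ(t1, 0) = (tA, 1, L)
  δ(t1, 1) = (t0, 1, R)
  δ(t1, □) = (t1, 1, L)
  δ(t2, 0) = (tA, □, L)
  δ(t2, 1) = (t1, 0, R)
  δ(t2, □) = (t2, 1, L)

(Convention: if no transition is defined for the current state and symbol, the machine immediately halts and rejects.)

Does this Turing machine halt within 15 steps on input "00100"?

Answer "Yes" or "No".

Execution trace:
Initial: [t0]00100
Step 1: δ(t0, 0) = (t0, □, R) → □[t0]0100
Step 2: δ(t0, 0) = (t0, □, R) → □□[t0]100
Step 3: δ(t0, 1) = (t0, 1, R) → □□1[t0]00
Step 4: δ(t0, 0) = (t0, □, R) → □□1□[t0]0
Step 5: δ(t0, 0) = (t0, □, R) → □□1□□[t0]□
Step 6: δ(t0, □) = (tR, 1, R) → □□1□□1[tR]□

The machine reaches the reject state tR and halts.
The machine halted after 6 steps (within the 15-step bound).

Answer: Yes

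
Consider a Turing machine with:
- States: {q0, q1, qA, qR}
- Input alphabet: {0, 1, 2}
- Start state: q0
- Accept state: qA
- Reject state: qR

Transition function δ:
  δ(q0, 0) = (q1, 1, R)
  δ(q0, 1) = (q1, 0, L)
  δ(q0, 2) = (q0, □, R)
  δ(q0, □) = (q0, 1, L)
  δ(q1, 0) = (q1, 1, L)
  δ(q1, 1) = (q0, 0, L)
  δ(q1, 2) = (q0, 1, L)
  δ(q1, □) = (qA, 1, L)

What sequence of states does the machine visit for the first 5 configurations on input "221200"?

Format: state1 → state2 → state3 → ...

Execution trace:
Initial: [q0]221200
Step 1: δ(q0, 2) = (q0, □, R) → □[q0]21200
Step 2: δ(q0, 2) = (q0, □, R) → □□[q0]1200
Step 3: δ(q0, 1) = (q1, 0, L) → □[q1]□0200
Step 4: δ(q1, □) = (qA, 1, L) → [qA]□10200

The machine reaches the accept state qA and halts.

State sequence: q0 → q0 → q0 → q1 → qA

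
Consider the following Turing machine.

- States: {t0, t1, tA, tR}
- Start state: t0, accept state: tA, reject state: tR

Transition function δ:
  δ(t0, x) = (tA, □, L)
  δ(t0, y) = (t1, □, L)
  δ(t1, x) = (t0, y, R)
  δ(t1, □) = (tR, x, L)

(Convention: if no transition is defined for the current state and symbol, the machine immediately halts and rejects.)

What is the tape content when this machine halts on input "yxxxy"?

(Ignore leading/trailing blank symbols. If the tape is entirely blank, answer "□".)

Execution trace:
Initial: [t0]yxxxy
Step 1: δ(t0, y) = (t1, □, L) → [t1]□□xxxy
Step 2: δ(t1, □) = (tR, x, L) → [tR]□x□xxxy

The machine reaches the reject state tR and halts.

Final tape (ignoring leading/trailing blanks): x□xxxy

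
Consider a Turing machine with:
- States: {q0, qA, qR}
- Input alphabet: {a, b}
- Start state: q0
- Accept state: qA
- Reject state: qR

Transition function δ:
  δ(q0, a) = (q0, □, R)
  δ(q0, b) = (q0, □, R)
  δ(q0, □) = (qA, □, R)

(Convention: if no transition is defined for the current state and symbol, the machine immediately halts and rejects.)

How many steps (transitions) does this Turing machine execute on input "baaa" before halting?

Execution trace:
Initial: [q0]baaa
Step 1: δ(q0, b) = (q0, □, R) → □[q0]aaa
Step 2: δ(q0, a) = (q0, □, R) → □□[q0]aa
Step 3: δ(q0, a) = (q0, □, R) → □□□[q0]a
Step 4: δ(q0, a) = (q0, □, R) → □□□□[q0]□
Step 5: δ(q0, □) = (qA, □, R) → □□□□□[qA]□

The machine reaches the accept state qA and halts.

The machine executed 5 steps before halting.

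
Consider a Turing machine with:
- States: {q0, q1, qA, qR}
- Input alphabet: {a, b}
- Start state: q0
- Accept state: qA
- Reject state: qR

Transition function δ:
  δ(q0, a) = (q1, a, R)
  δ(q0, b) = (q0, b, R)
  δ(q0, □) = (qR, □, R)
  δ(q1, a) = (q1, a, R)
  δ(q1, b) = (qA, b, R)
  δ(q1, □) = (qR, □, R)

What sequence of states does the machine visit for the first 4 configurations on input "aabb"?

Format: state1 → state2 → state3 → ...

Execution trace:
Initial: [q0]aabb
Step 1: δ(q0, a) = (q1, a, R) → a[q1]abb
Step 2: δ(q1, a) = (q1, a, R) → aa[q1]bb
Step 3: δ(q1, b) = (qA, b, R) → aab[qA]b

The machine reaches the accept state qA and halts.

State sequence: q0 → q1 → q1 → qA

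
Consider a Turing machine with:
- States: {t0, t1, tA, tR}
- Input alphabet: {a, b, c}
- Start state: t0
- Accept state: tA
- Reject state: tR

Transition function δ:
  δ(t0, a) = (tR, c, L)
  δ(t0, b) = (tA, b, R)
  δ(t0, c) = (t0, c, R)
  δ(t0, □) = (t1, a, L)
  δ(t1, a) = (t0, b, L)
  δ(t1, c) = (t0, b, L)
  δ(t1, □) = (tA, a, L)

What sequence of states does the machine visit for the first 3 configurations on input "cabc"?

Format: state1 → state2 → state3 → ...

Execution trace:
Initial: [t0]cabc
Step 1: δ(t0, c) = (t0, c, R) → c[t0]abc
Step 2: δ(t0, a) = (tR, c, L) → [tR]ccbc

The machine reaches the reject state tR and halts.

State sequence: t0 → t0 → tR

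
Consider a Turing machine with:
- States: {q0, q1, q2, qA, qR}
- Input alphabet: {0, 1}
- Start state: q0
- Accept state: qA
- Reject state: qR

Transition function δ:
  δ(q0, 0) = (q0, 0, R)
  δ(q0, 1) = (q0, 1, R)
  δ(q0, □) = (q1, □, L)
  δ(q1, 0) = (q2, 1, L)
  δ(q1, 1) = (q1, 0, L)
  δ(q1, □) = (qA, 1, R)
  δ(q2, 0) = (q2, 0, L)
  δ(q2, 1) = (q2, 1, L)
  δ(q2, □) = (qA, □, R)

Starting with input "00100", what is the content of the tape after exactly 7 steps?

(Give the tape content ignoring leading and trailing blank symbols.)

Execution trace:
Initial: [q0]00100
Step 1: δ(q0, 0) = (q0, 0, R) → 0[q0]0100
Step 2: δ(q0, 0) = (q0, 0, R) → 00[q0]100
Step 3: δ(q0, 1) = (q0, 1, R) → 001[q0]00
Step 4: δ(q0, 0) = (q0, 0, R) → 0010[q0]0
Step 5: δ(q0, 0) = (q0, 0, R) → 00100[q0]□
Step 6: δ(q0, □) = (q1, □, L) → 0010[q1]0□
Step 7: δ(q1, 0) = (q2, 1, L) → 001[q2]01□

After 7 steps, the tape (ignoring leading/trailing blanks) is: 00101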